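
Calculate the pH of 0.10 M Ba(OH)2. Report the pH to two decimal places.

pH = 13.30

Ba(OH)2 is a strong base (each formula unit releases 2 OH-); [OH-] = 0.2 M.
pOH = -log(0.2) = 0.70
pH = 14.00 - 0.70 = 13.30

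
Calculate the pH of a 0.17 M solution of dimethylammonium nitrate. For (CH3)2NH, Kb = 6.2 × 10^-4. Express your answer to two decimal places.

pH = 5.78

(CH3)2NH2+ is the conjugate acid of the weak base (CH3)2NH.
Ka = Kw/Kb = 1.0×10^-14 / 6.2 × 10^-4 = 1.61 × 10^-11
From the ICE table, Ka = [H+]²/(0.17 − [H+]) = 1.61 × 10^-11.
Neglecting [H+] in the denominator: [H+] = √(1.61 × 10^-11 × 0.17) = 1.65 × 10^-6 M
pH = −log(1.65 × 10^-6) = 5.78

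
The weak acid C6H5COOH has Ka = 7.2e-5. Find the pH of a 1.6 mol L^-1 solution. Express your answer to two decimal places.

pH = 1.97

C6H5COOH ⇌ C6H5COO- + H+
Ka = [H+]²/(1.6 − [H+]) = 7.2 × 10^-5
Since Ka ≪ C₀, [H+] ≈ √(Ka·C₀) = 1.07 × 10^-2 M.
pH = −log[H+] = −log(1.07 × 10^-2) = 1.97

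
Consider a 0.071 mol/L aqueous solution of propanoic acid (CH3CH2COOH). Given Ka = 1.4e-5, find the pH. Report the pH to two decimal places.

CH3CH2COOH ⇌ CH3CH2COO- + H+
Ka = [H+]²/(0.071 − [H+]) = 1.4 × 10^-5
Neglecting [H+] in the denominator: [H+] = √(1.4 × 10^-5 × 0.071) = 9.97 × 10^-4 M
Check: 1.4% ionized — well under 5%, approximation valid.
pH = −log[H+] = −log(9.97 × 10^-4) = 3.00

pH = 3.00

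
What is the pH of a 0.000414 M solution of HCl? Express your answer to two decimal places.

HCl is a strong acid and dissociates completely, so [H+] = 0.000414 M.
pH = -log(0.000414) = 3.38

pH = 3.38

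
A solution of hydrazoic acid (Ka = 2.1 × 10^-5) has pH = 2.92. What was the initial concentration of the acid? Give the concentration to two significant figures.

[H+] = 10^(-2.92) = 1.20 × 10^-3 M = x
Ka = x²/(C₀ − x) ⇒ C₀ = x + x²/Ka
C₀ = 1.20 × 10^-3 + (1.20 × 10^-3)²/(2.1 × 10^-5) = 6.98 × 10^-2 M

C₀ = 7.0 × 10^-2 M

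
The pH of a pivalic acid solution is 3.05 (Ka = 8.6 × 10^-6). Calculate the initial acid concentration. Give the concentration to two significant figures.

[H+] = 10^(-3.05) = 8.91 × 10^-4 M = x
Ka = x²/(C₀ − x) ⇒ C₀ = x + x²/Ka
C₀ = 8.91 × 10^-4 + (8.91 × 10^-4)²/(8.6 × 10^-6) = 9.32 × 10^-2 M

C₀ = 9.3 × 10^-2 M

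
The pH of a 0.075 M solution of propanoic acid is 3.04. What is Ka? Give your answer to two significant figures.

Ka = 1.1 × 10^-5

[H+] = 10^(-3.04) = 9.12 × 10^-4 M
At equilibrium [HA] = 0.075 − 9.12 × 10^-4 = 7.41 × 10^-2 M
Ka = [H+][A-]/[HA] = (9.12 × 10^-4)² / 7.41 × 10^-2 = 1.1 × 10^-5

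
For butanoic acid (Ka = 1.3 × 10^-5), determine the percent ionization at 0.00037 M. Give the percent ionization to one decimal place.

17.1%

CH3(CH2)2COOH ⇌ CH3(CH2)2COO- + H+; let x = [H+] at equilibrium.
Solve x² + 1.3e-05x − 4.81e-09 = 0 → x = 6.32 × 10^-5 M
Fraction ionized = 6.32 × 10^-5 / 0.00037 = 0.1708 → 17.1%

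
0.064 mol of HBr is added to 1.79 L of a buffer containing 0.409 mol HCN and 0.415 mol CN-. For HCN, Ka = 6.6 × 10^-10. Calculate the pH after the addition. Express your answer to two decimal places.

Added H+ converts CN- to HCN: HCN → 0.473 mol, CN- → 0.351 mol.
pKa = −log(6.6 × 10^-10) = 9.180
pH = pKa + log(n_CN-/n_HCN) = 9.180 + log(0.351/0.473) = 9.180 + (-0.130)

pH = 9.05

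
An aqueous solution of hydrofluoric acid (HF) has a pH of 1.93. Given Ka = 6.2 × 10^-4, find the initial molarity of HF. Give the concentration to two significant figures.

C₀ = 2.3 × 10^-1 M

[H+] = 10^(-1.93) = 1.17 × 10^-2 M = x
Ka = x²/(C₀ − x) ⇒ C₀ = x + x²/Ka
C₀ = 1.17 × 10^-2 + (1.17 × 10^-2)²/(6.2 × 10^-4) = 2.32 × 10^-1 M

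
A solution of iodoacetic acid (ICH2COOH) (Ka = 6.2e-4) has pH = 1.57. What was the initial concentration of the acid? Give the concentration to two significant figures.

[H+] = 10^(-1.57) = 2.69 × 10^-2 M = x
Ka = x²/(C₀ − x) ⇒ C₀ = x + x²/Ka
C₀ = 2.69 × 10^-2 + (2.69 × 10^-2)²/(6.2 × 10^-4) = 1.19 M

C₀ = 1.2 M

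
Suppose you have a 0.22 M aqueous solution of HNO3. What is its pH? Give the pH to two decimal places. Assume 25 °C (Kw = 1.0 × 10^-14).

pH = 0.66

HNO3 is a strong acid and dissociates completely, so [H+] = 0.22 M.
pH = -log(0.22) = 0.66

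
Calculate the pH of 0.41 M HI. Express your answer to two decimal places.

pH = 0.39

HI is a strong acid and dissociates completely, so [H+] = 0.41 M.
pH = -log(0.41) = 0.39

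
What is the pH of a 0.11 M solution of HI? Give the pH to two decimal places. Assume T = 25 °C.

pH = 0.96

HI is a strong acid and dissociates completely, so [H+] = 0.11 M.
pH = -log(0.11) = 0.96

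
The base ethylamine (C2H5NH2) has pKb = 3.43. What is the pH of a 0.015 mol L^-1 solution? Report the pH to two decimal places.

pH = 11.34

C2H5NH2 + H2O ⇌ C2H5NH3+ + OH-
Kb = 10^(−3.43) = 3.72 × 10^-4
Kb = [OH-]²/(0.015 − [OH-]) = 3.72 × 10^-4
Here C₀/Kb ≈ 40.3, so the small-[OH-] approximation fails. Use the quadratic:
[OH-] = [−0.000372 + √(0.000372² + 2.23e-05)]/2 = 2.18 × 10^-3 M
pOH = −log(2.18 × 10^-3) = 2.66; pH = 14.00 − 2.66 = 11.34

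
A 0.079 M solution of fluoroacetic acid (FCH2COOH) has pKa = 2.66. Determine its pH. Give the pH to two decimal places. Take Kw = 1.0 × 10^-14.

pH = 1.92

FCH2COOH ⇌ FCH2COO- + H+
Ka = 10^(−2.66) = 2.19 × 10^-3
Ka = x²/(0.079 − x) = 2.19 × 10^-3
The 5% rule fails; solving x² + Ka·x − Ka·C₀ = 0 exactly:
x = (−Ka + √(Ka² + 4·Ka·C₀))/2 = 1.21 × 10^-2 M
pH = −log[H+] = −log(1.21 × 10^-2) = 1.92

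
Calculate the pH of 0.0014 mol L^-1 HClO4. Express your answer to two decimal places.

HClO4 is a strong acid and dissociates completely, so [H+] = 0.0014 M.
pH = -log(0.0014) = 2.85

pH = 2.85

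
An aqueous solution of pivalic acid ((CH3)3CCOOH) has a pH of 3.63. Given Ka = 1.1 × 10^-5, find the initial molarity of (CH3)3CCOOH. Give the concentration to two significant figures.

C₀ = 5.2 × 10^-3 M

[H+] = 10^(-3.63) = 2.34 × 10^-4 M = x
Ka = x²/(C₀ − x) ⇒ C₀ = x + x²/Ka
C₀ = 2.34 × 10^-4 + (2.34 × 10^-4)²/(1.1 × 10^-5) = 5.21 × 10^-3 M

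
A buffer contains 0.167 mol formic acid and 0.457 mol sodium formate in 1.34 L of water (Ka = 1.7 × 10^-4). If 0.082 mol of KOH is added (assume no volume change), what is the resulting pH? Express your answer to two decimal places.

pH = 4.57

OH- converts HCOOH to HCOO-: HCOOH → 0.085 mol, HCOO- → 0.539 mol.
pKa = −log(1.7 × 10^-4) = 3.770
Henderson–Hasselbalch with mole ratio 0.539/0.085: pH = 3.770 + (+0.802)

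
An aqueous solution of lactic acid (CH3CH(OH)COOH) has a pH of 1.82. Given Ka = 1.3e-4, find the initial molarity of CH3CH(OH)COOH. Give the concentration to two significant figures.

[H+] = 10^(-1.82) = 1.51 × 10^-2 M = x
Ka = x²/(C₀ − x) ⇒ C₀ = x + x²/Ka
C₀ = 1.51 × 10^-2 + (1.51 × 10^-2)²/(1.3 × 10^-4) = 1.77 M

C₀ = 1.8 M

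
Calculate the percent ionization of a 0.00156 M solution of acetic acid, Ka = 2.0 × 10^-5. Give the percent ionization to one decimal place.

CH3COOH ⇌ CH3COO- + H+; let x = [H+] at equilibrium.
Solve x² + 2e-05x − 3.12e-08 = 0 → x = 1.67 × 10^-4 M
% ionization = x/C₀ × 100% = 1.67 × 10^-4/0.00156 × 100% = 10.7%

10.7%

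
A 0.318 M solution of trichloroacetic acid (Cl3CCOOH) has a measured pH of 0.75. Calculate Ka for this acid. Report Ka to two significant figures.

[H+] = 10^(-0.75) = 1.78 × 10^-1 M
At equilibrium [HA] = 0.318 − 1.78 × 10^-1 = 1.40 × 10^-1 M
Ka = [H+][A-]/[HA] = (1.78 × 10^-1)² / 1.40 × 10^-1 = 2.3 × 10^-1

Ka = 2.3 × 10^-1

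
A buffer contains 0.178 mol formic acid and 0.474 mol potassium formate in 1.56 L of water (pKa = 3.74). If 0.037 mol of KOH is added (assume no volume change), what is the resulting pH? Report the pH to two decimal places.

pH = 4.30

After neutralization: n(HCOOH) = 0.141 mol, n(HCOO-) = 0.511 mol.
Henderson–Hasselbalch with mole ratio 0.511/0.141: pH = 3.74 + (+0.559)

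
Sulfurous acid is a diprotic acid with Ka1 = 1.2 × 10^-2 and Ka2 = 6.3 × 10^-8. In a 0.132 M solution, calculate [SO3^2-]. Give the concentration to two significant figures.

First ionization gives [H+] ≈ [HSO3-] = 3.42 × 10^-2 M.
Second step: Ka2 = [H+][SO3^2-]/[HSO3-] ≈ [SO3^2-] (since [H+] ≈ [HSO3-]).
So [SO3^2-] ≈ Ka2.

6.3 × 10^-8 M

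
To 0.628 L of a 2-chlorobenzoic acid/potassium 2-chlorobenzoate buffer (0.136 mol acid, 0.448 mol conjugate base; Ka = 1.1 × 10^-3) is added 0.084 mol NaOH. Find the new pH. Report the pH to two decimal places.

pH = 3.97

OH- converts ClC6H4COOH to ClC6H4COO-: ClC6H4COOH → 0.052 mol, ClC6H4COO- → 0.532 mol.
pKa = −log(1.1 × 10^-3) = 2.959
Henderson–Hasselbalch with mole ratio 0.532/0.052: pH = 2.959 + (+1.010)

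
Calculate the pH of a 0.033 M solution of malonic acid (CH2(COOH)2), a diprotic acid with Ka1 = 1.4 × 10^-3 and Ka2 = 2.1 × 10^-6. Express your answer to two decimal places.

Since Ka1 ≫ Ka2, the first ionization dominates [H+].
Ka1 = x²/(0.033 − x) = 1.4 × 10^-3
Solving the quadratic: x = (−Ka1 + √(Ka1² + 4·Ka1·C₀))/2 = 6.13 × 10^-3 M
pH = −log(6.13 × 10^-3) = 2.21

pH = 2.21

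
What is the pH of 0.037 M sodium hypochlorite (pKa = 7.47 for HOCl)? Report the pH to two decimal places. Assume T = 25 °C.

OCl- is the conjugate base of the weak acid HOCl.
Ka = 10^(−7.47) = 3.39 × 10^-8
Kb = Kw/Ka = 1.0×10^-14 / 3.39 × 10^-8 = 2.95 × 10^-7
Let x = [OH-] at equilibrium. Kb = x²/(0.037 − x).
Neglecting x in the denominator: x = √(2.95 × 10^-7 × 0.037) = 1.04 × 10^-4 M
pOH = 3.98, so pH = 14.00 − pOH = 10.02

pH = 10.02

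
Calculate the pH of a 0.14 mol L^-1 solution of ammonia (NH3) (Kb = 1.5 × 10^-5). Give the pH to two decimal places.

pH = 11.16

NH3 + H2O ⇌ NH4+ + OH-
From the ICE table, Kb = x²/(0.14 − x) = 1.5 × 10^-5.
Since Kb ≪ C₀, x ≈ √(Kb·C₀) = 1.45 × 10^-3 M.
pOH = 2.84, so pH = 14.00 − pOH = 11.16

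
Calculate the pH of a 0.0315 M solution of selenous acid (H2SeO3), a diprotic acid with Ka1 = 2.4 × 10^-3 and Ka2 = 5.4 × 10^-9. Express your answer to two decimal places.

Since Ka1 ≫ Ka2, the first ionization dominates [H+].
Ka1 = x²/(0.0315 − x) = 2.4 × 10^-3
Solving the quadratic: x = (−Ka1 + √(Ka1² + 4·Ka1·C₀))/2 = 7.58 × 10^-3 M
pH = −log(7.58 × 10^-3) = 2.12

pH = 2.12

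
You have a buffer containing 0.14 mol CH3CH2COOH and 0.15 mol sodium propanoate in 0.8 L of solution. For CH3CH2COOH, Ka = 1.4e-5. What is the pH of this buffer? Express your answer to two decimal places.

pKa = −log(1.4 × 10^-5) = 4.854
Using pH = pKa + log([base]/[acid]) with [base]/[acid] = 0.15/0.14:
pH = 4.854 + (+0.030) = 4.88

pH = 4.88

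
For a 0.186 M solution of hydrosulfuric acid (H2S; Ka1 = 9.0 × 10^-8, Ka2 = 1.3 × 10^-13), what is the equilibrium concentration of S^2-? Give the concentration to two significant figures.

1.3 × 10^-13 M

First ionization gives [H+] ≈ [HS-] = 1.29 × 10^-4 M.
Second step: Ka2 = [H+][S^2-]/[HS-] ≈ [S^2-] (since [H+] ≈ [HS-]).
So [S^2-] ≈ Ka2.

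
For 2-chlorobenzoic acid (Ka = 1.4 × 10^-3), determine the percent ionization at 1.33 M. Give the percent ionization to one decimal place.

3.2%

ClC6H4COOH ⇌ ClC6H4COO- + H+; let x = [H+] at equilibrium.
x ≈ √(Ka·C₀) = √(1.4 × 10^-3 × 1.33) = 4.32 × 10^-2 M
% ionization = x/C₀ × 100% = 4.32 × 10^-2/1.33 × 100% = 3.2%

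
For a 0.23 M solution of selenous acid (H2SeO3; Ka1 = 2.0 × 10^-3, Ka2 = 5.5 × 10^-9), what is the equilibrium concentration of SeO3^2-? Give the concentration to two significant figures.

First ionization gives [H+] ≈ [HSeO3-] = 2.05 × 10^-2 M.
Second step: Ka2 = [H+][SeO3^2-]/[HSeO3-] ≈ [SeO3^2-] (since [H+] ≈ [HSeO3-]).
So [SeO3^2-] ≈ Ka2.

5.5 × 10^-9 M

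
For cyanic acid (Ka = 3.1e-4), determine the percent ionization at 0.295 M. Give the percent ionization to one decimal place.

HOCN ⇌ OCN- + H+; let x = [H+] at equilibrium.
x ≈ √(Ka·C₀) = √(3.1 × 10^-4 × 0.295) = 9.56 × 10^-3 M
% ionization = x/C₀ × 100% = 9.56 × 10^-3/0.295 × 100% = 3.2%

3.2%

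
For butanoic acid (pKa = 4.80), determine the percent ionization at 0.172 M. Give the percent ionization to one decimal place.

1.0%

CH3(CH2)2COOH ⇌ CH3(CH2)2COO- + H+; let x = [H+] at equilibrium.
Ka = 10^(−4.80) = 1.58 × 10^-5
x ≈ √(Ka·C₀) = √(1.58 × 10^-5 × 0.172) = 1.65 × 10^-3 M
Fraction ionized = 1.65 × 10^-3 / 0.172 = 0.0096 → 1.0%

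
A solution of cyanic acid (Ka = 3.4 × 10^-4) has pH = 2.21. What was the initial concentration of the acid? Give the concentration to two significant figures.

C₀ = 1.2 × 10^-1 M

[H+] = 10^(-2.21) = 6.17 × 10^-3 M = x
Ka = x²/(C₀ − x) ⇒ C₀ = x + x²/Ka
C₀ = 6.17 × 10^-3 + (6.17 × 10^-3)²/(3.4 × 10^-4) = 1.18 × 10^-1 M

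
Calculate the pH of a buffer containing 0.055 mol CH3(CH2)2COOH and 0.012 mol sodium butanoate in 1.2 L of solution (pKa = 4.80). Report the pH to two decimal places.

pH = 4.14

pH = pKa + log([A⁻]/[HA]) = 4.80 + log(0.012/0.055)
pH = 4.80 + (-0.661) = 4.14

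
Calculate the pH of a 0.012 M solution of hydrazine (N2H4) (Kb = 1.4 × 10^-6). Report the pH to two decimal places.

N2H4 + H2O ⇌ N2H5+ + OH-
From the ICE table, Kb = [OH-]²/(0.012 − [OH-]) = 1.4 × 10^-6.
Assume [OH-] ≪ 0.012: [OH-] ≈ √(1.4 × 10^-6 × 0.012) = 1.30 × 10^-4 M
pOH = −log(1.30 × 10^-4) = 3.89; pH = 14.00 − 3.89 = 10.11

pH = 10.11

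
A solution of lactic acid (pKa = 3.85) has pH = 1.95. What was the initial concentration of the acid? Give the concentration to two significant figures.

[H+] = 10^(-1.95) = 1.12 × 10^-2 M = x
Ka = 10^(−3.85) = 1.41 × 10^-4
Ka = x²/(C₀ − x) ⇒ C₀ = x + x²/Ka
C₀ = 1.12 × 10^-2 + (1.12 × 10^-2)²/(1.41 × 10^-4) = 9.01 × 10^-1 M

C₀ = 9.0 × 10^-1 M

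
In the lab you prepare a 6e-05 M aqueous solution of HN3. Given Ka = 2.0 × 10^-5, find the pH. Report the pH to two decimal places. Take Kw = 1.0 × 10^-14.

pH = 4.58

HN3 ⇌ N3- + H+
From the ICE table, Ka = [H+]²/(6e-05 − [H+]) = 2.0 × 10^-5.
[H+] is not negligible relative to C₀; solve [H+]² + 2e-05·[H+] − 1.2e-09 = 0.
[H+] = (−Ka + √(Ka² + 4·Ka·C₀))/2 = 2.61 × 10^-5 M
pH = −log(2.61 × 10^-5) = 4.58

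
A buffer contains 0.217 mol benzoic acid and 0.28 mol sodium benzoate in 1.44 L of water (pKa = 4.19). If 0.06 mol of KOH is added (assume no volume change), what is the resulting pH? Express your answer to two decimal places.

OH- converts C6H5COOH to C6H5COO-: C6H5COOH → 0.157 mol, C6H5COO- → 0.34 mol.
pH = pKa + log(n_C6H5COO-/n_C6H5COOH) = 4.19 + log(0.34/0.157) = 4.19 + (+0.336)

pH = 4.53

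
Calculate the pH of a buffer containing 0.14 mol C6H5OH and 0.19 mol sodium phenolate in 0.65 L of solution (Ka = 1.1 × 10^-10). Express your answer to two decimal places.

pH = 10.09

pKa = −log(1.1 × 10^-10) = 9.959
Using pH = pKa + log([base]/[acid]) with [base]/[acid] = 0.19/0.14:
pH = 9.959 + (+0.133) = 10.09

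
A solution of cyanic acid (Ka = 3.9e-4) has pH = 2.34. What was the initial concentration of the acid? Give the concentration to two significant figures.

[H+] = 10^(-2.34) = 4.57 × 10^-3 M = x
Ka = x²/(C₀ − x) ⇒ C₀ = x + x²/Ka
C₀ = 4.57 × 10^-3 + (4.57 × 10^-3)²/(3.9 × 10^-4) = 5.81 × 10^-2 M

C₀ = 5.8 × 10^-2 M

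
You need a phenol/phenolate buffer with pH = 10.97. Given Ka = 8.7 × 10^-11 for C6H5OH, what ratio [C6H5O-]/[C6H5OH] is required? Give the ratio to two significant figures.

pKa = -log(8.7 × 10^-11) = 10.060
pH = pKa + log(r) ⇒ log(r) = 10.97 − 10.060 = +0.910
r = [C6H5O-]/[C6H5OH] = 10^(+0.910) = 8.13

ratio = 8.1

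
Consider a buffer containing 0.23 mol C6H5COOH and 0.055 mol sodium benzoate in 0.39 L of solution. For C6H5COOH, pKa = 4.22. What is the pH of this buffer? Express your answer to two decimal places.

pH = 3.60

pH = pKa + log([A⁻]/[HA]) = 4.22 + log(0.055/0.23)
pH = 4.22 + (-0.621) = 3.60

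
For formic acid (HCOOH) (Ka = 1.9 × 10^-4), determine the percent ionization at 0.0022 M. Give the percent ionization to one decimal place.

HCOOH ⇌ HCOO- + H+; let x = [H+] at equilibrium.
Solve x² + 0.00019x − 4.18e-07 = 0 → x = 5.58 × 10^-4 M
Fraction ionized = 5.58 × 10^-4 / 0.0022 = 0.2536 → 25.4%

25.4%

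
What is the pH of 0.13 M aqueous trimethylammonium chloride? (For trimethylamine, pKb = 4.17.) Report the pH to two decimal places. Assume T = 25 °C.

pH = 5.36

(CH3)3NH+ is the conjugate acid of the weak base (CH3)3N.
Kb = 10^(−4.17) = 6.76 × 10^-5
Ka = Kw/Kb = 1.0×10^-14 / 6.76 × 10^-5 = 1.48 × 10^-10
Let x = [H+] at equilibrium. Ka = x²/(0.13 − x).
Neglecting x in the denominator: x = √(1.48 × 10^-10 × 0.13) = 4.39 × 10^-6 M
(x/C₀ = 0.0034% < 5%, so the approximation holds.)
pH = −log(4.39 × 10^-6) = 5.36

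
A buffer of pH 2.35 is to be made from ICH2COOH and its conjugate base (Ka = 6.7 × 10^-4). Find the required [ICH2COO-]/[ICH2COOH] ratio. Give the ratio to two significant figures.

pKa = -log(6.7 × 10^-4) = 3.174
pH = pKa + log(r) ⇒ log(r) = 2.35 − 3.174 = -0.824
r = [ICH2COO-]/[ICH2COOH] = 10^(-0.824) = 0.15

ratio = 0.15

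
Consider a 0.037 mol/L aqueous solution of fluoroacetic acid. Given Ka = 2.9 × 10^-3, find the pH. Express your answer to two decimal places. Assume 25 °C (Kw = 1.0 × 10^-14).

pH = 2.05

FCH2COOH ⇌ FCH2COO- + H+
Ka = x²/(0.037 − x) = 2.9 × 10^-3
x is not negligible relative to C₀; solve x² + 0.0029·x − 0.000107 = 0.
x = [−0.0029 + √(0.0029² + 0.000429)]/2 = 9.01 × 10^-3 M
pH = −log(9.01 × 10^-3) = 2.05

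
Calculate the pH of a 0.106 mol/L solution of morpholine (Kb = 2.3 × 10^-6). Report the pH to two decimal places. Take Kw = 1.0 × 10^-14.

C4H8ONH + H2O ⇌ C4H8ONH2+ + OH-
Kb = [OH-]²/(0.106 − [OH-]) = 2.3 × 10^-6
Assume [OH-] ≪ 0.106: [OH-] ≈ √(2.3 × 10^-6 × 0.106) = 4.94 × 10^-4 M
([OH-]/C₀ = 0.47% < 5%, so the approximation holds.)
pOH = −log(4.94 × 10^-4) = 3.31; pH = 14.00 − 3.31 = 10.69

pH = 10.69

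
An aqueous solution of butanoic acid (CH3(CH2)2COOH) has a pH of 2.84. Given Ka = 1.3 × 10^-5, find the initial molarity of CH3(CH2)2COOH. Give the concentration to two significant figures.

[H+] = 10^(-2.84) = 1.45 × 10^-3 M = x
Ka = x²/(C₀ − x) ⇒ C₀ = x + x²/Ka
C₀ = 1.45 × 10^-3 + (1.45 × 10^-3)²/(1.3 × 10^-5) = 1.63 × 10^-1 M

C₀ = 1.6 × 10^-1 M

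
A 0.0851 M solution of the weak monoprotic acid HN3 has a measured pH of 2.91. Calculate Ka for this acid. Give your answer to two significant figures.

[H+] = 10^(-2.91) = 1.23 × 10^-3 M
At equilibrium [HA] = 0.0851 − 1.23 × 10^-3 = 8.39 × 10^-2 M
Ka = [H+][A-]/[HA] = (1.23 × 10^-3)² / 8.39 × 10^-2 = 1.8 × 10^-5

Ka = 1.8 × 10^-5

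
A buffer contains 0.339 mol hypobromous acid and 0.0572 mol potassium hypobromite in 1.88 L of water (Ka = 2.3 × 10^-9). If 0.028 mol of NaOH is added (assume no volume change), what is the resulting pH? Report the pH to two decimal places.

pH = 8.08

After neutralization: n(HOBr) = 0.311 mol, n(OBr-) = 0.0852 mol.
pKa = −log(2.3 × 10^-9) = 8.638
pH = pKa + log([A⁻]/[HA]) = 8.638 + log(0.0852/0.311) = 8.638 -0.562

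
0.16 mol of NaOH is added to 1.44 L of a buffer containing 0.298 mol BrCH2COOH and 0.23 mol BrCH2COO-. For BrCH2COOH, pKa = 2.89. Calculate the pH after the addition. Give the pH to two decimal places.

OH- converts BrCH2COOH to BrCH2COO-: BrCH2COOH → 0.138 mol, BrCH2COO- → 0.39 mol.
pH = pKa + log([A⁻]/[HA]) = 2.89 + log(0.39/0.138) = 2.89 +0.451

pH = 3.34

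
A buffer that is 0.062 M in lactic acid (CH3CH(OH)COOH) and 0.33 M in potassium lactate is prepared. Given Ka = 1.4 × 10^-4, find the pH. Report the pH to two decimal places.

pH = 4.58

pKa = −log(1.4 × 10^-4) = 3.854
Using pH = pKa + log([base]/[acid]) with [base]/[acid] = 0.33/0.062:
pH = 3.854 + (+0.726) = 4.58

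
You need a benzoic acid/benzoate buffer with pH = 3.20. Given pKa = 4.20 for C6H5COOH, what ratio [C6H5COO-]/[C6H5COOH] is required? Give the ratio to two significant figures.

ratio = 0.10

pH = pKa + log(r) ⇒ log(r) = 3.20 − 4.20 = -1.00
r = [C6H5COO-]/[C6H5COOH] = 10^(-1.00) = 0.1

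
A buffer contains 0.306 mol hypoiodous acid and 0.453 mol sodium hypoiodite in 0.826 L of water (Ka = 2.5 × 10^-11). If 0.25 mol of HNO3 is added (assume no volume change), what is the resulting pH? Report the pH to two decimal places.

pH = 10.16

After neutralization: n(HOI) = 0.556 mol, n(OI-) = 0.203 mol.
pKa = −log(2.5 × 10^-11) = 10.602
Henderson–Hasselbalch with mole ratio 0.203/0.556: pH = 10.602 + (-0.438)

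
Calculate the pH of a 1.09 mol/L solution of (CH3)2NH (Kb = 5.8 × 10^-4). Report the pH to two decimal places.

(CH3)2NH + H2O ⇌ (CH3)2NH2+ + OH-
From the ICE table, Kb = [OH-]²/(1.09 − [OH-]) = 5.8 × 10^-4.
Assume [OH-] ≪ 1.09: [OH-] ≈ √(5.8 × 10^-4 × 1.09) = 2.51 × 10^-2 M
pOH = 1.60, so pH = 14.00 − pOH = 12.40

pH = 12.40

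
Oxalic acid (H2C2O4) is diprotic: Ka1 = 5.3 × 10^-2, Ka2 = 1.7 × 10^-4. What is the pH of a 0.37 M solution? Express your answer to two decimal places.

Ka1 ≫ Ka2, so treat the first dissociation as the only significant source of H+.
Ka1 = x²/(0.37 − x) = 5.3 × 10^-2
Solving the quadratic: x = (−Ka1 + √(Ka1² + 4·Ka1·C₀))/2 = 1.16 × 10^-1 M
pH = −log(1.16 × 10^-1) = 0.94

pH = 0.94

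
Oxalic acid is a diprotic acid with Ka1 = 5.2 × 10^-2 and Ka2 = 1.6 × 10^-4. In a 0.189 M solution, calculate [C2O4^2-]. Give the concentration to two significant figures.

1.6 × 10^-4 M

First ionization gives [H+] ≈ [HC2O4-] = 7.65 × 10^-2 M.
Second step: Ka2 = [H+][C2O4^2-]/[HC2O4-] ≈ [C2O4^2-] (since [H+] ≈ [HC2O4-]).
So [C2O4^2-] ≈ Ka2.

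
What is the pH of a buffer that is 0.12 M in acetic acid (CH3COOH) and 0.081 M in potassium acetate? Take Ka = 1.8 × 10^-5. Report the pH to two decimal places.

pKa = −log(1.8 × 10^-5) = 4.745
Henderson–Hasselbalch: pH = pKa + log([CH3COO-]/[CH3COOH]) = 4.745 + log(0.081/0.12)
pH = 4.745 + (-0.171) = 4.57

pH = 4.57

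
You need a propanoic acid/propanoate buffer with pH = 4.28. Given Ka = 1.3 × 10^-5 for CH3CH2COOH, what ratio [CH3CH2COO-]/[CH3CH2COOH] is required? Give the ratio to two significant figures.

pKa = -log(1.3 × 10^-5) = 4.886
pH = pKa + log(r) ⇒ log(r) = 4.28 − 4.886 = -0.606
r = [CH3CH2COO-]/[CH3CH2COOH] = 10^(-0.606) = 0.248

ratio = 0.25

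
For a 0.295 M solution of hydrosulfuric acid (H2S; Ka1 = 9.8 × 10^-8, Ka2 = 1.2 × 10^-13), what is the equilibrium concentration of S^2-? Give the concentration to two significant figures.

1.2 × 10^-13 M

First ionization gives [H+] ≈ [HS-] = 1.70 × 10^-4 M.
Second step: Ka2 = [H+][S^2-]/[HS-] ≈ [S^2-] (since [H+] ≈ [HS-]).
So [S^2-] ≈ Ka2.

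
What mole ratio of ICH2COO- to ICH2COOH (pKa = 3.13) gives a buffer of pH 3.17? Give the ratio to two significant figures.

pH = pKa + log(r) ⇒ log(r) = 3.17 − 3.13 = +0.04
r = [ICH2COO-]/[ICH2COOH] = 10^(+0.04) = 1.1

ratio = 1.1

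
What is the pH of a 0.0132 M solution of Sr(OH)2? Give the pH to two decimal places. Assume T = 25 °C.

Sr(OH)2 is a strong base (each formula unit releases 2 OH-); [OH-] = 0.0264 M.
pOH = -log(0.0264) = 1.58
pH = 14.00 - 1.58 = 12.42

pH = 12.42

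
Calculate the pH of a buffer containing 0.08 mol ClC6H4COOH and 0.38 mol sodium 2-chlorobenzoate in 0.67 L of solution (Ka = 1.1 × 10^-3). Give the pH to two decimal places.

pH = 3.64

pKa = −log(1.1 × 10^-3) = 2.959
pH = pKa + log([A⁻]/[HA]) = 2.959 + log(0.38/0.08)
pH = 2.959 + (+0.677) = 3.64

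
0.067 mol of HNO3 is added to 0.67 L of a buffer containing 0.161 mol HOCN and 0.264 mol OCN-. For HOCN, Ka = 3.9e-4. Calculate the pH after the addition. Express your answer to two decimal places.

After neutralization: n(HOCN) = 0.228 mol, n(OCN-) = 0.197 mol.
pKa = −log(3.9 × 10^-4) = 3.409
Henderson–Hasselbalch with mole ratio 0.197/0.228: pH = 3.409 + (-0.063)

pH = 3.35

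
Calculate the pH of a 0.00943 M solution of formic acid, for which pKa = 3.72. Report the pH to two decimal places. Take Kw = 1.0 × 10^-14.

HCOOH ⇌ HCOO- + H+
Ka = 10^(−3.72) = 1.91 × 10^-4
From the ICE table, Ka = x²/(0.00943 − x) = 1.91 × 10^-4.
x is not negligible relative to C₀; solve x² + 0.000191·x − 1.8e-06 = 0.
x = [−0.000191 + √(0.000191² + 7.2e-06)]/2 = 1.25 × 10^-3 M
pH = −log[H+] = −log(1.25 × 10^-3) = 2.90

pH = 2.90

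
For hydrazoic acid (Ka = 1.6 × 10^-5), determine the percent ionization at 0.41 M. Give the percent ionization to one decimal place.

0.6%

HN3 ⇌ N3- + H+; let x = [H+] at equilibrium.
x ≈ √(Ka·C₀) = √(1.6 × 10^-5 × 0.41) = 2.56 × 10^-3 M
% ionization = x/C₀ × 100% = 2.56 × 10^-3/0.41 × 100% = 0.6%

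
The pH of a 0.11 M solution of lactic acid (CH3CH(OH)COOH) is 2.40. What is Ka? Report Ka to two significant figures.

Ka = 1.5 × 10^-4

[H+] = 10^(-2.40) = 3.98 × 10^-3 M
At equilibrium [HA] = 0.11 − 3.98 × 10^-3 = 1.06 × 10^-1 M
Ka = [H+][A-]/[HA] = (3.98 × 10^-3)² / 1.06 × 10^-1 = 1.5 × 10^-4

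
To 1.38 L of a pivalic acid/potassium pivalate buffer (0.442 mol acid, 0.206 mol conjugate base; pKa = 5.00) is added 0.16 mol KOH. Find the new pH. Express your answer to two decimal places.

After neutralization: n((CH3)3CCOOH) = 0.282 mol, n((CH3)3CCOO-) = 0.366 mol.
pH = pKa + log(n_(CH3)3CCOO-/n_(CH3)3CCOOH) = 5.00 + log(0.366/0.282) = 5.00 + (+0.113)

pH = 5.11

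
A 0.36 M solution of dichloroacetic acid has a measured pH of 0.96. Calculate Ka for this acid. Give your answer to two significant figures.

[H+] = 10^(-0.96) = 1.10 × 10^-1 M
At equilibrium [HA] = 0.36 − 1.10 × 10^-1 = 2.50 × 10^-1 M
Ka = [H+][A-]/[HA] = (1.10 × 10^-1)² / 2.50 × 10^-1 = 4.8 × 10^-2

Ka = 4.8 × 10^-2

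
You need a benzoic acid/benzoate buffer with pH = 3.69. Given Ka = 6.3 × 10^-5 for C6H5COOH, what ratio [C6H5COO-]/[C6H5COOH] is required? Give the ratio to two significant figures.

pKa = -log(6.3 × 10^-5) = 4.201
pH = pKa + log(r) ⇒ log(r) = 3.69 − 4.201 = -0.511
r = [C6H5COO-]/[C6H5COOH] = 10^(-0.511) = 0.308

ratio = 0.31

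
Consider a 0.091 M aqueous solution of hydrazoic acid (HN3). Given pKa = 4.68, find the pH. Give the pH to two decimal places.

HN3 ⇌ N3- + H+
Ka = 10^(−4.68) = 2.09 × 10^-5
Let x = [H+] at equilibrium. Ka = x²/(0.091 − x).
Assume x ≪ 0.091: x ≈ √(2.09 × 10^-5 × 0.091) = 1.38 × 10^-3 M
Check: 1.5% ionized — well under 5%, approximation valid.
pH = −log(1.38 × 10^-3) = 2.86

pH = 2.86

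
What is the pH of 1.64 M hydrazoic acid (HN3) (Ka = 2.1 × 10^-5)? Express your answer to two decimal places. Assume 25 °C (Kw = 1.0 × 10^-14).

HN3 ⇌ N3- + H+
Let x = [H+] at equilibrium. Ka = x²/(1.64 − x).
Assume x ≪ 1.64: x ≈ √(2.1 × 10^-5 × 1.64) = 5.87 × 10^-3 M
pH = −log(5.87 × 10^-3) = 2.23

pH = 2.23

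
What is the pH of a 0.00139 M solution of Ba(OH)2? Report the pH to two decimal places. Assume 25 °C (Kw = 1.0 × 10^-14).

Ba(OH)2 is a strong base (each formula unit releases 2 OH-); [OH-] = 0.00278 M.
pOH = -log(0.00278) = 2.56
pH = 14.00 - 2.56 = 11.44

pH = 11.44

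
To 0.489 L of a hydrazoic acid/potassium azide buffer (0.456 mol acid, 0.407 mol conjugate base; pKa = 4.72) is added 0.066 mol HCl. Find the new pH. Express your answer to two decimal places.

pH = 4.54

After neutralization: n(HN3) = 0.522 mol, n(N3-) = 0.341 mol.
pH = pKa + log(n_N3-/n_HN3) = 4.72 + log(0.341/0.522) = 4.72 + (-0.185)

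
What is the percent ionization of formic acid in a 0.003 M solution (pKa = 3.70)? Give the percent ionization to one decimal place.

22.7%

HCOOH ⇌ HCOO- + H+; let x = [H+] at equilibrium.
Ka = 10^(−3.70) = 2.00 × 10^-4
Solve x² + 0.0002x − 6e-07 = 0 → x = 6.81 × 10^-4 M
Fraction ionized = 6.81 × 10^-4 / 0.003 = 0.2270 → 22.7%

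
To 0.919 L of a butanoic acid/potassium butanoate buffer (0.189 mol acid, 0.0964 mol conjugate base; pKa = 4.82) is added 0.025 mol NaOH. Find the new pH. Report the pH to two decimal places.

pH = 4.69

After neutralization: n(CH3(CH2)2COOH) = 0.164 mol, n(CH3(CH2)2COO-) = 0.121 mol.
pH = pKa + log([A⁻]/[HA]) = 4.82 + log(0.121/0.164) = 4.82 -0.132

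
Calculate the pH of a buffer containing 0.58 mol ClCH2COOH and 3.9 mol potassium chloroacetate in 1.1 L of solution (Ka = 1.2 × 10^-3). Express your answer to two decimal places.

pKa = −log(1.2 × 10^-3) = 2.921
Using pH = pKa + log([base]/[acid]) with [base]/[acid] = 3.9/0.58:
pH = 2.921 + (+0.828) = 3.75

pH = 3.75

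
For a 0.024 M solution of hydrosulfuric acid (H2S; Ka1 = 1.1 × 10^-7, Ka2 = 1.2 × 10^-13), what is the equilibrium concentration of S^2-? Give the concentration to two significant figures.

First ionization gives [H+] ≈ [HS-] = 5.14 × 10^-5 M.
Second step: Ka2 = [H+][S^2-]/[HS-] ≈ [S^2-] (since [H+] ≈ [HS-]).
So [S^2-] ≈ Ka2.

1.2 × 10^-13 M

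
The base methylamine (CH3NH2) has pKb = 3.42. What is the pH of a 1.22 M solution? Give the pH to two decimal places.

CH3NH2 + H2O ⇌ CH3NH3+ + OH-
Kb = 10^(−3.42) = 3.80 × 10^-4
Kb = [OH-]²/(1.22 − [OH-]) = 3.80 × 10^-4
Neglecting [OH-] in the denominator: [OH-] = √(3.80 × 10^-4 × 1.22) = 2.15 × 10^-2 M
pOH = 1.67, so pH = 14.00 − pOH = 12.33

pH = 12.33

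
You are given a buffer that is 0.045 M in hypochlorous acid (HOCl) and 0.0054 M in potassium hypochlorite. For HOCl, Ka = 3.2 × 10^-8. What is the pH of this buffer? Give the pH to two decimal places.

pH = 6.57

pKa = −log(3.2 × 10^-8) = 7.495
Henderson–Hasselbalch: pH = pKa + log([OCl-]/[HOCl]) = 7.495 + log(0.0054/0.045)
pH = 7.495 + (-0.921) = 6.57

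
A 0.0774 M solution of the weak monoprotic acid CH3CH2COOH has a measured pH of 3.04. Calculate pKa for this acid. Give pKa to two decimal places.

[H+] = 10^(-3.04) = 9.12 × 10^-4 M
At equilibrium [HA] = 0.0774 − 9.12 × 10^-4 = 7.65 × 10^-2 M
Ka = [H+][A-]/[HA] = (9.12 × 10^-4)² / 7.65 × 10^-2 = 1.09 × 10^-5
pKa = -log(1.09 × 10^-5) = 4.96

pKa = 4.96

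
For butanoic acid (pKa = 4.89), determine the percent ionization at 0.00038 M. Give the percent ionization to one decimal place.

CH3(CH2)2COOH ⇌ CH3(CH2)2COO- + H+; let x = [H+] at equilibrium.
Ka = 10^(−4.89) = 1.29 × 10^-5
Ka = x²/(C₀ − x); solving the quadratic gives x = 6.39 × 10^-5 M.
% ionization = x/C₀ × 100% = 6.39 × 10^-5/0.00038 × 100% = 16.8%

16.8%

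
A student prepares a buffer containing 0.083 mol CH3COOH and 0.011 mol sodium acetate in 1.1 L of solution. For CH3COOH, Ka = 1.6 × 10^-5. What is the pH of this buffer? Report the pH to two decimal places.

pKa = −log(1.6 × 10^-5) = 4.796
Using pH = pKa + log([base]/[acid]) with [base]/[acid] = 0.011/0.083:
pH = 4.796 + (-0.878) = 3.92

pH = 3.92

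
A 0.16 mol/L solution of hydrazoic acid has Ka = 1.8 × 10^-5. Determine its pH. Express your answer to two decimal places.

pH = 2.77

HN3 ⇌ N3- + H+
Ka = [H+]²/(0.16 − [H+]) = 1.8 × 10^-5
Assume [H+] ≪ 0.16: [H+] ≈ √(1.8 × 10^-5 × 0.16) = 1.70 × 10^-3 M
Check: 1.1% ionized — well under 5%, approximation valid.
pH = −log[H+] = −log(1.70 × 10^-3) = 2.77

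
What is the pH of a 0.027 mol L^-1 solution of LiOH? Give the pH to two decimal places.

pH = 12.43

LiOH is a strong base; [OH-] = 0.027 M.
pOH = -log(0.027) = 1.57
pH = 14.00 - 1.57 = 12.43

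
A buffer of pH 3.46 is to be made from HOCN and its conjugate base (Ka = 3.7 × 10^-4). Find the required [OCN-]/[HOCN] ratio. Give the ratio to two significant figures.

pKa = -log(3.7 × 10^-4) = 3.432
pH = pKa + log(r) ⇒ log(r) = 3.46 − 3.432 = +0.028
r = [OCN-]/[HOCN] = 10^(+0.028) = 1.07

ratio = 1.1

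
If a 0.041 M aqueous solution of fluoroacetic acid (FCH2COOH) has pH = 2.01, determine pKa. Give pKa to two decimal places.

pKa = 2.51

[H+] = 10^(-2.01) = 9.77 × 10^-3 M
At equilibrium [HA] = 0.041 − 9.77 × 10^-3 = 3.12 × 10^-2 M
Ka = [H+][A-]/[HA] = (9.77 × 10^-3)² / 3.12 × 10^-2 = 3.06 × 10^-3
pKa = -log(3.06 × 10^-3) = 2.51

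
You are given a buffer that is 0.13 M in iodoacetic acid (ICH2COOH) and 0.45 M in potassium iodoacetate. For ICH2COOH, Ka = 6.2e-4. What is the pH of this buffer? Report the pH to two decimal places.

pKa = −log(6.2 × 10^-4) = 3.208
pH = pKa + log([A⁻]/[HA]) = 3.208 + log(0.45/0.13)
pH = 3.208 + (+0.539) = 3.75

pH = 3.75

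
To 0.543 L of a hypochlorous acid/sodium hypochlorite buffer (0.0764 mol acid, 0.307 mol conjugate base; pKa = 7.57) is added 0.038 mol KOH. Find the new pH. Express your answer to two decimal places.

After neutralization: n(HOCl) = 0.0384 mol, n(OCl-) = 0.345 mol.
Henderson–Hasselbalch with mole ratio 0.345/0.0384: pH = 7.57 + (+0.953)

pH = 8.52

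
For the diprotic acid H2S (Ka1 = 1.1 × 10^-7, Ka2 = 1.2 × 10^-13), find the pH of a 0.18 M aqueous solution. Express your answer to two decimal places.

Ka1 ≫ Ka2, so treat the first dissociation as the only significant source of H+.
Ka1 = x²/(0.18 − x) = 1.1 × 10^-7
x ≈ √(1.1 × 10^-7 × 0.18) = 1.41 × 10^-4 M
pH = −log(1.41 × 10^-4) = 3.85

pH = 3.85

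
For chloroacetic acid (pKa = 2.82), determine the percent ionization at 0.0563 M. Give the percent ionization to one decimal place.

15.1%

ClCH2COOH ⇌ ClCH2COO- + H+; let x = [H+] at equilibrium.
Ka = 10^(−2.82) = 1.51 × 10^-3
Ka = x²/(C₀ − x); solving the quadratic gives x = 8.50 × 10^-3 M.
% ionization = x/C₀ × 100% = 8.50 × 10^-3/0.0563 × 100% = 15.1%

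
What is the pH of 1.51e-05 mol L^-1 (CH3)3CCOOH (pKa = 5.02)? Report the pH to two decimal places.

pH = 5.09

(CH3)3CCOOH ⇌ (CH3)3CCOO- + H+
Ka = 10^(−5.02) = 9.55 × 10^-6
Ka = [H+]²/(1.51e-05 − [H+]) = 9.55 × 10^-6
Here C₀/Ka ≈ 1.58, so the small-[H+] approximation fails. Use the quadratic:
[H+] = [−9.55e-06 + √(9.55e-06² + 5.77e-10)]/2 = 8.15 × 10^-6 M
pH = −log[H+] = −log(8.15 × 10^-6) = 5.09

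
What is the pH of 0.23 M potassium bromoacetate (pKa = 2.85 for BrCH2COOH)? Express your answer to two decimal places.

pH = 8.11

BrCH2COO- is the conjugate base of the weak acid BrCH2COOH.
Ka = 10^(−2.85) = 1.41 × 10^-3
Kb = Kw/Ka = 1.0×10^-14 / 1.41 × 10^-3 = 7.09 × 10^-12
Kb = [OH-]²/(0.23 − [OH-]) = 7.09 × 10^-12
Neglecting [OH-] in the denominator: [OH-] = √(7.09 × 10^-12 × 0.23) = 1.28 × 10^-6 M
pOH = 5.89, so pH = 14.00 − pOH = 8.11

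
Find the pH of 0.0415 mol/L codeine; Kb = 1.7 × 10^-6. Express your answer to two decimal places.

C18H21NO3 + H2O ⇌ C18H22NO3+ + OH-
Kb = x²/(0.0415 − x) = 1.7 × 10^-6
Neglecting x in the denominator: x = √(1.7 × 10^-6 × 0.0415) = 2.66 × 10^-4 M
pOH = −log(2.66 × 10^-4) = 3.58; pH = 14.00 − 3.58 = 10.42

pH = 10.42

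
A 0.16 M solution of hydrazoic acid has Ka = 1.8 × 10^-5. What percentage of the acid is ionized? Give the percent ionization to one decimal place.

HN3 ⇌ N3- + H+; let x = [H+] at equilibrium.
x ≈ √(Ka·C₀) = √(1.8 × 10^-5 × 0.16) = 1.70 × 10^-3 M
% ionization = x/C₀ × 100% = 1.70 × 10^-3/0.16 × 100% = 1.1%

1.1%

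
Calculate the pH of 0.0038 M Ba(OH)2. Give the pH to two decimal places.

pH = 11.88

Ba(OH)2 is a strong base (each formula unit releases 2 OH-); [OH-] = 0.0076 M.
pOH = -log(0.0076) = 2.12
pH = 14.00 - 2.12 = 11.88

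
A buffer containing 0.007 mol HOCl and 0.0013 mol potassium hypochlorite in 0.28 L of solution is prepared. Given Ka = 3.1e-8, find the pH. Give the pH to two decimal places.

pH = 6.78

pKa = −log(3.1 × 10^-8) = 7.509
Henderson–Hasselbalch: pH = pKa + log([OCl-]/[HOCl]) = 7.509 + log(0.0013/0.007)
pH = 7.509 + (-0.731) = 6.78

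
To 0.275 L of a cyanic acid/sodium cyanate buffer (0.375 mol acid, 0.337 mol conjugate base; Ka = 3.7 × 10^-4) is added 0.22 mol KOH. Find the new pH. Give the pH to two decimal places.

OH- converts HOCN to OCN-: HOCN → 0.155 mol, OCN- → 0.557 mol.
pKa = −log(3.7 × 10^-4) = 3.432
pH = pKa + log([A⁻]/[HA]) = 3.432 + log(0.557/0.155) = 3.432 +0.556

pH = 3.99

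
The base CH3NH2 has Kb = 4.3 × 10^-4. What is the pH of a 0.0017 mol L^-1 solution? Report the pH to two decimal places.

CH3NH2 + H2O ⇌ CH3NH3+ + OH-
Kb = [OH-]²/(0.0017 − [OH-]) = 4.3 × 10^-4
The 5% rule fails; solving [OH-]² + Kb·[OH-] − Kb·C₀ = 0 exactly:
[OH-] = (−Kb + √(Kb² + 4·Kb·C₀))/2 = 6.67 × 10^-4 M
pOH = −log(6.67 × 10^-4) = 3.18; pH = 14.00 − 3.18 = 10.82

pH = 10.82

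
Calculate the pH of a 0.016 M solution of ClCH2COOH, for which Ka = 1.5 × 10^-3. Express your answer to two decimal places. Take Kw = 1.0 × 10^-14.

ClCH2COOH ⇌ ClCH2COO- + H+
Ka = [H+]²/(0.016 − [H+]) = 1.5 × 10^-3
The 5% rule fails; solving [H+]² + Ka·[H+] − Ka·C₀ = 0 exactly:
[H+] = (−Ka + √(Ka² + 4·Ka·C₀))/2 = 4.21 × 10^-3 M
pH = −log(4.21 × 10^-3) = 2.38

pH = 2.38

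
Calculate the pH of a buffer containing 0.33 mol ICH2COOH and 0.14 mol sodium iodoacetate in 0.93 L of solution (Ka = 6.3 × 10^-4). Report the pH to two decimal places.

pKa = −log(6.3 × 10^-4) = 3.201
Using pH = pKa + log([base]/[acid]) with [base]/[acid] = 0.14/0.33:
pH = 3.201 + (-0.372) = 2.83

pH = 2.83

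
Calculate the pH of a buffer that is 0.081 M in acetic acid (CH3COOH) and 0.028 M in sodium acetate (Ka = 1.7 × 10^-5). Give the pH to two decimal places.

pKa = −log(1.7 × 10^-5) = 4.770
pH = pKa + log([A⁻]/[HA]) = 4.770 + log(0.028/0.081)
pH = 4.770 + (-0.461) = 4.31

pH = 4.31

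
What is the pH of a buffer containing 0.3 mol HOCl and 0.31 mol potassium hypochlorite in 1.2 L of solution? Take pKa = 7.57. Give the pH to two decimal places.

pH = 7.58

Using pH = pKa + log([base]/[acid]) with [base]/[acid] = 0.31/0.3:
pH = 7.57 + (+0.014) = 7.58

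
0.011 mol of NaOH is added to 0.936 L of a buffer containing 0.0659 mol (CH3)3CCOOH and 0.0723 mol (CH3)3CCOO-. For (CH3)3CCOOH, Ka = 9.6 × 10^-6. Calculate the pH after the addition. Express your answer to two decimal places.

After neutralization: n((CH3)3CCOOH) = 0.0549 mol, n((CH3)3CCOO-) = 0.0833 mol.
pKa = −log(9.6 × 10^-6) = 5.018
pH = pKa + log([A⁻]/[HA]) = 5.018 + log(0.0833/0.0549) = 5.018 +0.181

pH = 5.20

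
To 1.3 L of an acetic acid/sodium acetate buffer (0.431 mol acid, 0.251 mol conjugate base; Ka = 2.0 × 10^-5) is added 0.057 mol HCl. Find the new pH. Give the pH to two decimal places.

After neutralization: n(CH3COOH) = 0.488 mol, n(CH3COO-) = 0.194 mol.
pKa = −log(2.0 × 10^-5) = 4.699
Henderson–Hasselbalch with mole ratio 0.194/0.488: pH = 4.699 + (-0.401)

pH = 4.30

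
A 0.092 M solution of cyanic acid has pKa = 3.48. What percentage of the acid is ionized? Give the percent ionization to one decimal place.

5.8%

HOCN ⇌ OCN- + H+; let x = [H+] at equilibrium.
Ka = 10^(−3.48) = 3.31 × 10^-4
Ka = x²/(C₀ − x); solving the quadratic gives x = 5.36 × 10^-3 M.
% ionization = x/C₀ × 100% = 5.36 × 10^-3/0.092 × 100% = 5.8%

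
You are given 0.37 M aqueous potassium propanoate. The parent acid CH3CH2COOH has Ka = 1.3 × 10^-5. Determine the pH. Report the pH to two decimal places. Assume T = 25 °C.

CH3CH2COO- is the conjugate base of the weak acid CH3CH2COOH.
Kb = Kw/Ka = 1.0×10^-14 / 1.3 × 10^-5 = 7.69 × 10^-10
From the ICE table, Kb = [OH-]²/(0.37 − [OH-]) = 7.69 × 10^-10.
Neglecting [OH-] in the denominator: [OH-] = √(7.69 × 10^-10 × 0.37) = 1.69 × 10^-5 M
Check: 0.0046% ionized — well under 5%, approximation valid.
pOH = −log(1.69 × 10^-5) = 4.77; pH = 14.00 − 4.77 = 9.23

pH = 9.23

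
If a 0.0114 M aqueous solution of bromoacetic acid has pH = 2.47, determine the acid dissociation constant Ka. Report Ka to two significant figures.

Ka = 1.4 × 10^-3

[H+] = 10^(-2.47) = 3.39 × 10^-3 M
At equilibrium [HA] = 0.0114 − 3.39 × 10^-3 = 8.01 × 10^-3 M
Ka = [H+][A-]/[HA] = (3.39 × 10^-3)² / 8.01 × 10^-3 = 1.4 × 10^-3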